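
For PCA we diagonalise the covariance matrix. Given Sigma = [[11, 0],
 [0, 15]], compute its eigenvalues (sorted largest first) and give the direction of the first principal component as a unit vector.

Step 1 — characteristic polynomial of 2×2 Sigma:
  det(Sigma - λI) = λ² - trace · λ + det = 0.
  trace = 11 + 15 = 26, det = 11·15 - (0)² = 165.
Step 2 — discriminant:
  Δ = trace² - 4·det = 676 - 660 = 16.
Step 3 — eigenvalues:
  λ = (trace ± √Δ)/2 = (26 ± 4)/2,
  λ_1 = 15,  λ_2 = 11.

Step 4 — unit eigenvector for λ_1: Sigma is diagonal, so its eigenvectors are the coordinate axes. λ_1 = 15 is the diagonal entry on the second coordinate axis, hence
  v_1 = (0, 1) (||v_1|| = 1).

λ_1 = 15,  λ_2 = 11;  v_1 ≈ (0, 1)


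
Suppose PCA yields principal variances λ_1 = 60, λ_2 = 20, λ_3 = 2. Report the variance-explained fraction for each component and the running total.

Step 1 — total variance = trace(Sigma) = Σ λ_i = 60 + 20 + 2 = 82.

Step 2 — fraction explained by component i = λ_i / Σ λ:
  PC1: 60/82 = 0.7317
  PC2: 20/82 = 0.2439
  PC3: 2/82 = 0.0244

Step 3 — cumulative fraction after k components = (λ_1 + ... + λ_k) / Σ λ:
  k = 1: 60/82 = 0.7317
  k = 2: (60 + 20)/82 = 80/82 = 0.9756
  k = 3: (60 + 20 + 2)/82 = 82/82 = 1

Summary (fraction, with percent):

explained: PC1 0.7317 (73.17%), PC2 0.2439 (24.39%), PC3 0.0244 (2.44%);  cumulative: 0.7317, 0.9756, 1


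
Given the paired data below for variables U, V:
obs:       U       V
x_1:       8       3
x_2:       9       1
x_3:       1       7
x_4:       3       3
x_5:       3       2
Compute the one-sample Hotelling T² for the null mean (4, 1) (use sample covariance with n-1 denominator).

Step 1 — sample mean vector:
  mean(U) = (8 + 9 + 1 + 3 + 3) / 5 = 24/5 = 4.8
  mean(V) = (3 + 1 + 7 + 3 + 2) / 5 = 16/5 = 3.2
  x̄ = (4.8, 3.2),  deviation x̄ - mu_0 = (4.8, 3.2) - (4, 1) = (0.8, 2.2).

Step 2 — sample covariance matrix, S[i,j] = (1/(n-1)) · Σ_k (x_{k,i} - mean_i) · (x_{k,j} - mean_j), divisor n-1 = 4:
  S[U,U] = ((3.2)·(3.2) + (4.2)·(4.2) + (-3.8)·(-3.8) + (-1.8)·(-1.8) + (-1.8)·(-1.8)) / 4 = 48.8/4 = 12.2
  S[U,V] = ((3.2)·(-0.2) + (4.2)·(-2.2) + (-3.8)·(3.8) + (-1.8)·(-0.2) + (-1.8)·(-1.2)) / 4 = -21.8/4 = -5.45
  S[V,V] = ((-0.2)·(-0.2) + (-2.2)·(-2.2) + (3.8)·(3.8) + (-0.2)·(-0.2) + (-1.2)·(-1.2)) / 4 = 20.8/4 = 5.2
  S = [[12.2, -5.45],
 [-5.45, 5.2]].

Step 3 — invert S. det(S) = 12.2·5.2 - (-5.45)² = 33.7375.
  S^{-1} = (1/det) · [[d, -b], [-b, a]] = [[0.1541, 0.1615],
 [0.1615, 0.3616]].

Step 4 — quadratic form (x̄ - mu_0)^T · S^{-1} · (x̄ - mu_0):
  S^{-1} · (x̄ - mu_0) = (0.4787, 0.9248),
  (x̄ - mu_0)^T · [...] = (0.8)·(0.4787) + (2.2)·(0.9248) = 2.4175.

Step 5 — scale by n: T² = 5 · 2.4175 = 12.0874.

T² ≈ 12.0874


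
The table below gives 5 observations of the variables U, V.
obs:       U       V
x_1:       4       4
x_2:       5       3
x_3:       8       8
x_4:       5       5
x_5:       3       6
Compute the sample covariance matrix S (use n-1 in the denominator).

Step 1 — column means:
  mean(U) = (4 + 5 + 8 + 5 + 3) / 5 = 25/5 = 5
  mean(V) = (4 + 3 + 8 + 5 + 6) / 5 = 26/5 = 5.2

Step 2 — sample covariance S[i,j] = (1/(n-1)) · Σ_k (x_{k,i} - mean_i) · (x_{k,j} - mean_j), with n-1 = 4.
  S[U,U] = ((-1)·(-1) + (0)·(0) + (3)·(3) + (0)·(0) + (-2)·(-2)) / 4 = 14/4 = 3.5
  S[U,V] = ((-1)·(-1.2) + (0)·(-2.2) + (3)·(2.8) + (0)·(-0.2) + (-2)·(0.8)) / 4 = 8/4 = 2
  S[V,V] = ((-1.2)·(-1.2) + (-2.2)·(-2.2) + (2.8)·(2.8) + (-0.2)·(-0.2) + (0.8)·(0.8)) / 4 = 14.8/4 = 3.7

S is symmetric (S[j,i] = S[i,j]). Assembling:

S = [[3.5, 2],
 [2, 3.7]]


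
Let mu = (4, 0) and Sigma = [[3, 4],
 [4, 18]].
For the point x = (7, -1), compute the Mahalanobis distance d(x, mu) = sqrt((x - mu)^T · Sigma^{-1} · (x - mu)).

Step 1 — centre the observation: (x - mu) = (3, -1).

Step 2 — invert Sigma. det(Sigma) = 3·18 - (4)² = 38.
  Sigma^{-1} = (1/det) · [[d, -b], [-b, a]] = [[0.4737, -0.1053],
 [-0.1053, 0.0789]].

Step 3 — form the quadratic (x - mu)^T · Sigma^{-1} · (x - mu):
  Sigma^{-1} · (x - mu) = (1.5263, -0.3947).
  (x - mu)^T · [Sigma^{-1} · (x - mu)] = (3)·(1.5263) + (-1)·(-0.3947) = 4.9737.

Step 4 — take square root: d = √(4.9737) ≈ 2.2302.

d(x, mu) = √(4.9737) ≈ 2.2302


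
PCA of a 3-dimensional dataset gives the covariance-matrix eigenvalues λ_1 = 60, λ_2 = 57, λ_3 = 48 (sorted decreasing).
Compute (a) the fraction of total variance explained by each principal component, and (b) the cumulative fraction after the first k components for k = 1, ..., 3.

Step 1 — total variance = trace(Sigma) = Σ λ_i = 60 + 57 + 48 = 165.

Step 2 — fraction explained by component i = λ_i / Σ λ:
  PC1: 60/165 = 0.3636
  PC2: 57/165 = 0.3455
  PC3: 48/165 = 0.2909

Step 3 — cumulative fraction after k components = (λ_1 + ... + λ_k) / Σ λ:
  k = 1: 60/165 = 0.3636
  k = 2: (60 + 57)/165 = 117/165 = 0.7091
  k = 3: (60 + 57 + 48)/165 = 165/165 = 1

Summary (fraction, with percent):

explained: PC1 0.3636 (36.36%), PC2 0.3455 (34.55%), PC3 0.2909 (29.09%);  cumulative: 0.3636, 0.7091, 1


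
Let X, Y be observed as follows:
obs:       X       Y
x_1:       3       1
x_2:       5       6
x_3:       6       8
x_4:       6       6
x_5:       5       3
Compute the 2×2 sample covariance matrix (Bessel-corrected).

Step 1 — column means:
  mean(X) = (3 + 5 + 6 + 6 + 5) / 5 = 25/5 = 5
  mean(Y) = (1 + 6 + 8 + 6 + 3) / 5 = 24/5 = 4.8

Step 2 — sample covariance S[i,j] = (1/(n-1)) · Σ_k (x_{k,i} - mean_i) · (x_{k,j} - mean_j), with n-1 = 4.
  S[X,X] = ((-2)·(-2) + (0)·(0) + (1)·(1) + (1)·(1) + (0)·(0)) / 4 = 6/4 = 1.5
  S[X,Y] = ((-2)·(-3.8) + (0)·(1.2) + (1)·(3.2) + (1)·(1.2) + (0)·(-1.8)) / 4 = 12/4 = 3
  S[Y,Y] = ((-3.8)·(-3.8) + (1.2)·(1.2) + (3.2)·(3.2) + (1.2)·(1.2) + (-1.8)·(-1.8)) / 4 = 30.8/4 = 7.7

S is symmetric (S[j,i] = S[i,j]). Assembling:

S = [[1.5, 3],
 [3, 7.7]]


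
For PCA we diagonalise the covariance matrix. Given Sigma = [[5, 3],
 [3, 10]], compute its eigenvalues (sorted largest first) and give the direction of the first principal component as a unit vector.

Step 1 — characteristic polynomial of 2×2 Sigma:
  det(Sigma - λI) = λ² - trace · λ + det = 0.
  trace = 5 + 10 = 15, det = 5·10 - (3)² = 41.
Step 2 — discriminant:
  Δ = trace² - 4·det = 225 - 164 = 61.
Step 3 — eigenvalues:
  λ = (trace ± √Δ)/2 = (15 ± 7.8102)/2,
  λ_1 = 11.4051,  λ_2 = 3.5949.

Step 4 — unit eigenvector for λ_1: solve (Sigma - λ_1 I)v = 0. First row:
  (5 - 11.4051)·v_x + (3)·v_y = 0, i.e. (-6.4051)·v_x + (3)·v_y = 0,
  so v ∝ (b, λ_1 - a) = (3, 6.4051) = u.
  ||u|| = √((3)² + (6.4051)²) = √(50.0256) ≈ 7.0729,
  v_1 = u/||u|| ≈ (0.4242, 0.9056) (||v_1|| = 1).

λ_1 = 11.4051,  λ_2 = 3.5949;  v_1 ≈ (0.4242, 0.9056)


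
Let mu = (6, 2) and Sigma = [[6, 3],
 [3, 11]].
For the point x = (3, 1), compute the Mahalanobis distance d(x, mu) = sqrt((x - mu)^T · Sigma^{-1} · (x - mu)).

Step 1 — centre the observation: (x - mu) = (-3, -1).

Step 2 — invert Sigma. det(Sigma) = 6·11 - (3)² = 57.
  Sigma^{-1} = (1/det) · [[d, -b], [-b, a]] = [[0.193, -0.0526],
 [-0.0526, 0.1053]].

Step 3 — form the quadratic (x - mu)^T · Sigma^{-1} · (x - mu):
  Sigma^{-1} · (x - mu) = (-0.5263, 0.0526).
  (x - mu)^T · [Sigma^{-1} · (x - mu)] = (-3)·(-0.5263) + (-1)·(0.0526) = 1.5263.

Step 4 — take square root: d = √(1.5263) ≈ 1.2354.

d(x, mu) = √(1.5263) ≈ 1.2354


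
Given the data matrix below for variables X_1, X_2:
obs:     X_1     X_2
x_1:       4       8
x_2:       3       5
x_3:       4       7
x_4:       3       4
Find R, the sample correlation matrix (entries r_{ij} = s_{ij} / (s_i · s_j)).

Step 1 — column means:
  mean(X_1) = (4 + 3 + 4 + 3) / 4 = 14/4 = 3.5
  mean(X_2) = (8 + 5 + 7 + 4) / 4 = 24/4 = 6

Step 2 — sample variances and covariances s[i,j] = (1/(n-1)) · Σ_k (x_{k,i} - mean_i) · (x_{k,j} - mean_j), with n-1 = 3:
  s[X_1,X_1] = ((0.5)·(0.5) + (-0.5)·(-0.5) + (0.5)·(0.5) + (-0.5)·(-0.5)) / 3 = 1/3 = 0.3333
  s[X_1,X_2] = ((0.5)·(2) + (-0.5)·(-1) + (0.5)·(1) + (-0.5)·(-2)) / 3 = 3/3 = 1
  s[X_2,X_2] = ((2)·(2) + (-1)·(-1) + (1)·(1) + (-2)·(-2)) / 3 = 10/3 = 3.3333
  Sample standard deviations s_i = √(s[i,i]):
  s(X_1) = √(0.3333) = 0.5774
  s(X_2) = √(3.3333) = 1.8257

Step 3 — r_{ij} = s_{ij} / (s_i · s_j):
  r[X_1,X_1] = 1 (diagonal).
  r[X_1,X_2] = 1 / (0.5774 · 1.8257) = 1 / 1.0541 = 0.9487
  r[X_2,X_2] = 1 (diagonal).

R is symmetric with unit diagonal. Assembling:

R = [[1, 0.9487],
 [0.9487, 1]]


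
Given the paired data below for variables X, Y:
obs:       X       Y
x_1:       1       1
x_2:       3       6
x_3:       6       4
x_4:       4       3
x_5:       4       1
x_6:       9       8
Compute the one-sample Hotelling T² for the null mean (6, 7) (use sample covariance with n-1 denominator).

Step 1 — sample mean vector:
  mean(X) = (1 + 3 + 6 + 4 + 4 + 9) / 6 = 27/6 = 4.5
  mean(Y) = (1 + 6 + 4 + 3 + 1 + 8) / 6 = 23/6 = 3.8333
  x̄ = (4.5, 3.8333),  deviation x̄ - mu_0 = (4.5, 3.8333) - (6, 7) = (-1.5, -3.1667).

Step 2 — sample covariance matrix, S[i,j] = (1/(n-1)) · Σ_k (x_{k,i} - mean_i) · (x_{k,j} - mean_j), divisor n-1 = 5:
  S[X,X] = ((-3.5)·(-3.5) + (-1.5)·(-1.5) + (1.5)·(1.5) + (-0.5)·(-0.5) + (-0.5)·(-0.5) + (4.5)·(4.5)) / 5 = 37.5/5 = 7.5
  S[X,Y] = ((-3.5)·(-2.8333) + (-1.5)·(2.1667) + (1.5)·(0.1667) + (-0.5)·(-0.8333) + (-0.5)·(-2.8333) + (4.5)·(4.1667)) / 5 = 27.5/5 = 5.5
  S[Y,Y] = ((-2.8333)·(-2.8333) + (2.1667)·(2.1667) + (0.1667)·(0.1667) + (-0.8333)·(-0.8333) + (-2.8333)·(-2.8333) + (4.1667)·(4.1667)) / 5 = 38.8333/5 = 7.7667
  S = [[7.5, 5.5],
 [5.5, 7.7667]].

Step 3 — invert S. det(S) = 7.5·7.7667 - (5.5)² = 28.
  S^{-1} = (1/det) · [[d, -b], [-b, a]] = [[0.2774, -0.1964],
 [-0.1964, 0.2679]].

Step 4 — quadratic form (x̄ - mu_0)^T · S^{-1} · (x̄ - mu_0):
  S^{-1} · (x̄ - mu_0) = (0.206, -0.5536),
  (x̄ - mu_0)^T · [...] = (-1.5)·(0.206) + (-3.1667)·(-0.5536) = 1.444.

Step 5 — scale by n: T² = 6 · 1.444 = 8.6643.

T² ≈ 8.6643


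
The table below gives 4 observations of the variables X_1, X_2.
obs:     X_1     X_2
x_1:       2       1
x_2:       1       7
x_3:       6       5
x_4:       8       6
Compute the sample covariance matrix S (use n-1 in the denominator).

Step 1 — column means:
  mean(X_1) = (2 + 1 + 6 + 8) / 4 = 17/4 = 4.25
  mean(X_2) = (1 + 7 + 5 + 6) / 4 = 19/4 = 4.75

Step 2 — sample covariance S[i,j] = (1/(n-1)) · Σ_k (x_{k,i} - mean_i) · (x_{k,j} - mean_j), with n-1 = 3.
  S[X_1,X_1] = ((-2.25)·(-2.25) + (-3.25)·(-3.25) + (1.75)·(1.75) + (3.75)·(3.75)) / 3 = 32.75/3 = 10.9167
  S[X_1,X_2] = ((-2.25)·(-3.75) + (-3.25)·(2.25) + (1.75)·(0.25) + (3.75)·(1.25)) / 3 = 6.25/3 = 2.0833
  S[X_2,X_2] = ((-3.75)·(-3.75) + (2.25)·(2.25) + (0.25)·(0.25) + (1.25)·(1.25)) / 3 = 20.75/3 = 6.9167

S is symmetric (S[j,i] = S[i,j]). Assembling:

S = [[10.9167, 2.0833],
 [2.0833, 6.9167]]


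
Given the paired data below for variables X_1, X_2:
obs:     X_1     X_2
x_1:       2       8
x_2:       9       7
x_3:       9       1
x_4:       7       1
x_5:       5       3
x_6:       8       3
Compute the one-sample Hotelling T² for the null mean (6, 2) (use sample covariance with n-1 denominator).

Step 1 — sample mean vector:
  mean(X_1) = (2 + 9 + 9 + 7 + 5 + 8) / 6 = 40/6 = 6.6667
  mean(X_2) = (8 + 7 + 1 + 1 + 3 + 3) / 6 = 23/6 = 3.8333
  x̄ = (6.6667, 3.8333),  deviation x̄ - mu_0 = (6.6667, 3.8333) - (6, 2) = (0.6667, 1.8333).

Step 2 — sample covariance matrix, S[i,j] = (1/(n-1)) · Σ_k (x_{k,i} - mean_i) · (x_{k,j} - mean_j), divisor n-1 = 5:
  S[X_1,X_1] = ((-4.6667)·(-4.6667) + (2.3333)·(2.3333) + (2.3333)·(2.3333) + (0.3333)·(0.3333) + (-1.6667)·(-1.6667) + (1.3333)·(1.3333)) / 5 = 37.3333/5 = 7.4667
  S[X_1,X_2] = ((-4.6667)·(4.1667) + (2.3333)·(3.1667) + (2.3333)·(-2.8333) + (0.3333)·(-2.8333) + (-1.6667)·(-0.8333) + (1.3333)·(-0.8333)) / 5 = -19.3333/5 = -3.8667
  S[X_2,X_2] = ((4.1667)·(4.1667) + (3.1667)·(3.1667) + (-2.8333)·(-2.8333) + (-2.8333)·(-2.8333) + (-0.8333)·(-0.8333) + (-0.8333)·(-0.8333)) / 5 = 44.8333/5 = 8.9667
  S = [[7.4667, -3.8667],
 [-3.8667, 8.9667]].

Step 3 — invert S. det(S) = 7.4667·8.9667 - (-3.8667)² = 52.
  S^{-1} = (1/det) · [[d, -b], [-b, a]] = [[0.1724, 0.0744],
 [0.0744, 0.1436]].

Step 4 — quadratic form (x̄ - mu_0)^T · S^{-1} · (x̄ - mu_0):
  S^{-1} · (x̄ - mu_0) = (0.2513, 0.3128),
  (x̄ - mu_0)^T · [...] = (0.6667)·(0.2513) + (1.8333)·(0.3128) = 0.741.

Step 5 — scale by n: T² = 6 · 0.741 = 4.4462.

T² ≈ 4.4462


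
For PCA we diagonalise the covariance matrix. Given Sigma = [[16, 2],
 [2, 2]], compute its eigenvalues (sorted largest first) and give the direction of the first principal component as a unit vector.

Step 1 — characteristic polynomial of 2×2 Sigma:
  det(Sigma - λI) = λ² - trace · λ + det = 0.
  trace = 16 + 2 = 18, det = 16·2 - (2)² = 28.
Step 2 — discriminant:
  Δ = trace² - 4·det = 324 - 112 = 212.
Step 3 — eigenvalues:
  λ = (trace ± √Δ)/2 = (18 ± 14.5602)/2,
  λ_1 = 16.2801,  λ_2 = 1.7199.

Step 4 — unit eigenvector for λ_1: solve (Sigma - λ_1 I)v = 0. First row:
  (16 - 16.2801)·v_x + (2)·v_y = 0, i.e. (-0.2801)·v_x + (2)·v_y = 0,
  so v ∝ (b, λ_1 - a) = (2, 0.2801) = u.
  ||u|| = √((2)² + (0.2801)²) = √(4.0785) ≈ 2.0195,
  v_1 = u/||u|| ≈ (0.9903, 0.1387) (||v_1|| = 1).

λ_1 = 16.2801,  λ_2 = 1.7199;  v_1 ≈ (0.9903, 0.1387)


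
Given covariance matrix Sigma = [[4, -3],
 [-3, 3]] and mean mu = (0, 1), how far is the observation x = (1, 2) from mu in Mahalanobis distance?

Step 1 — centre the observation: (x - mu) = (1, 1).

Step 2 — invert Sigma. det(Sigma) = 4·3 - (-3)² = 3.
  Sigma^{-1} = (1/det) · [[d, -b], [-b, a]] = [[1, 1],
 [1, 1.3333]].

Step 3 — form the quadratic (x - mu)^T · Sigma^{-1} · (x - mu):
  Sigma^{-1} · (x - mu) = (2, 2.3333).
  (x - mu)^T · [Sigma^{-1} · (x - mu)] = (1)·(2) + (1)·(2.3333) = 4.3333.

Step 4 — take square root: d = √(4.3333) ≈ 2.0817.

d(x, mu) = √(4.3333) ≈ 2.0817


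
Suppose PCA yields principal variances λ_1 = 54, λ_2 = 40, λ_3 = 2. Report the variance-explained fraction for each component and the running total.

Step 1 — total variance = trace(Sigma) = Σ λ_i = 54 + 40 + 2 = 96.

Step 2 — fraction explained by component i = λ_i / Σ λ:
  PC1: 54/96 = 0.5625
  PC2: 40/96 = 0.4167
  PC3: 2/96 = 0.0208

Step 3 — cumulative fraction after k components = (λ_1 + ... + λ_k) / Σ λ:
  k = 1: 54/96 = 0.5625
  k = 2: (54 + 40)/96 = 94/96 = 0.9792
  k = 3: (54 + 40 + 2)/96 = 96/96 = 1

Summary (fraction, with percent):

explained: PC1 0.5625 (56.25%), PC2 0.4167 (41.67%), PC3 0.0208 (2.08%);  cumulative: 0.5625, 0.9792, 1


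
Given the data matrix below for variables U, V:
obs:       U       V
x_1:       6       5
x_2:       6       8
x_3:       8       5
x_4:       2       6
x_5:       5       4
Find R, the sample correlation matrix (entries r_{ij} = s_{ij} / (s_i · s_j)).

Step 1 — column means:
  mean(U) = (6 + 6 + 8 + 2 + 5) / 5 = 27/5 = 5.4
  mean(V) = (5 + 8 + 5 + 6 + 4) / 5 = 28/5 = 5.6

Step 2 — sample variances and covariances s[i,j] = (1/(n-1)) · Σ_k (x_{k,i} - mean_i) · (x_{k,j} - mean_j), with n-1 = 4:
  s[U,U] = ((0.6)·(0.6) + (0.6)·(0.6) + (2.6)·(2.6) + (-3.4)·(-3.4) + (-0.4)·(-0.4)) / 4 = 19.2/4 = 4.8
  s[U,V] = ((0.6)·(-0.6) + (0.6)·(2.4) + (2.6)·(-0.6) + (-3.4)·(0.4) + (-0.4)·(-1.6)) / 4 = -1.2/4 = -0.3
  s[V,V] = ((-0.6)·(-0.6) + (2.4)·(2.4) + (-0.6)·(-0.6) + (0.4)·(0.4) + (-1.6)·(-1.6)) / 4 = 9.2/4 = 2.3
  Sample standard deviations s_i = √(s[i,i]):
  s(U) = √(4.8) = 2.1909
  s(V) = √(2.3) = 1.5166

Step 3 — r_{ij} = s_{ij} / (s_i · s_j):
  r[U,U] = 1 (diagonal).
  r[U,V] = -0.3 / (2.1909 · 1.5166) = -0.3 / 3.3226 = -0.0903
  r[V,V] = 1 (diagonal).

R is symmetric with unit diagonal. Assembling:

R = [[1, -0.0903],
 [-0.0903, 1]]


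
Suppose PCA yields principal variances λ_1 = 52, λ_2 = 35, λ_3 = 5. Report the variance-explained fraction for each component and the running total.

Step 1 — total variance = trace(Sigma) = Σ λ_i = 52 + 35 + 5 = 92.

Step 2 — fraction explained by component i = λ_i / Σ λ:
  PC1: 52/92 = 0.5652
  PC2: 35/92 = 0.3804
  PC3: 5/92 = 0.0543

Step 3 — cumulative fraction after k components = (λ_1 + ... + λ_k) / Σ λ:
  k = 1: 52/92 = 0.5652
  k = 2: (52 + 35)/92 = 87/92 = 0.9457
  k = 3: (52 + 35 + 5)/92 = 92/92 = 1

Summary (fraction, with percent):

explained: PC1 0.5652 (56.52%), PC2 0.3804 (38.04%), PC3 0.0543 (5.43%);  cumulative: 0.5652, 0.9457, 1


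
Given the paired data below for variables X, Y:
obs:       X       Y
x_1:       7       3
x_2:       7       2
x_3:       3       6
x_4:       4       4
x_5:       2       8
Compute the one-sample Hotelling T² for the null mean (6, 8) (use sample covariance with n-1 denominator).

Step 1 — sample mean vector:
  mean(X) = (7 + 7 + 3 + 4 + 2) / 5 = 23/5 = 4.6
  mean(Y) = (3 + 2 + 6 + 4 + 8) / 5 = 23/5 = 4.6
  x̄ = (4.6, 4.6),  deviation x̄ - mu_0 = (4.6, 4.6) - (6, 8) = (-1.4, -3.4).

Step 2 — sample covariance matrix, S[i,j] = (1/(n-1)) · Σ_k (x_{k,i} - mean_i) · (x_{k,j} - mean_j), divisor n-1 = 4:
  S[X,X] = ((2.4)·(2.4) + (2.4)·(2.4) + (-1.6)·(-1.6) + (-0.6)·(-0.6) + (-2.6)·(-2.6)) / 4 = 21.2/4 = 5.3
  S[X,Y] = ((2.4)·(-1.6) + (2.4)·(-2.6) + (-1.6)·(1.4) + (-0.6)·(-0.6) + (-2.6)·(3.4)) / 4 = -20.8/4 = -5.2
  S[Y,Y] = ((-1.6)·(-1.6) + (-2.6)·(-2.6) + (1.4)·(1.4) + (-0.6)·(-0.6) + (3.4)·(3.4)) / 4 = 23.2/4 = 5.8
  S = [[5.3, -5.2],
 [-5.2, 5.8]].

Step 3 — invert S. det(S) = 5.3·5.8 - (-5.2)² = 3.7.
  S^{-1} = (1/det) · [[d, -b], [-b, a]] = [[1.5676, 1.4054],
 [1.4054, 1.4324]].

Step 4 — quadratic form (x̄ - mu_0)^T · S^{-1} · (x̄ - mu_0):
  S^{-1} · (x̄ - mu_0) = (-6.973, -6.8378),
  (x̄ - mu_0)^T · [...] = (-1.4)·(-6.973) + (-3.4)·(-6.8378) = 33.0108.

Step 5 — scale by n: T² = 5 · 33.0108 = 165.0541.

T² ≈ 165.0541


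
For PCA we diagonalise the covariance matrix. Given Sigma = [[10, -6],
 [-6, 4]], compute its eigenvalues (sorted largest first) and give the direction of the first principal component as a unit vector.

Step 1 — characteristic polynomial of 2×2 Sigma:
  det(Sigma - λI) = λ² - trace · λ + det = 0.
  trace = 10 + 4 = 14, det = 10·4 - (-6)² = 4.
Step 2 — discriminant:
  Δ = trace² - 4·det = 196 - 16 = 180.
Step 3 — eigenvalues:
  λ = (trace ± √Δ)/2 = (14 ± 13.4164)/2,
  λ_1 = 13.7082,  λ_2 = 0.2918.

Step 4 — unit eigenvector for λ_1: solve (Sigma - λ_1 I)v = 0. First row:
  (10 - 13.7082)·v_x + (-6)·v_y = 0, i.e. (-3.7082)·v_x + (-6)·v_y = 0,
  so v ∝ (b, λ_1 - a) = (-6, 3.7082); multiply by -1 so the first entry is positive: u = (6, -3.7082).
  ||u|| = √((6)² + (-3.7082)²) = √(49.7508) ≈ 7.0534,
  v_1 = u/||u|| ≈ (0.8507, -0.5257) (||v_1|| = 1).

λ_1 = 13.7082,  λ_2 = 0.2918;  v_1 ≈ (0.8507, -0.5257)


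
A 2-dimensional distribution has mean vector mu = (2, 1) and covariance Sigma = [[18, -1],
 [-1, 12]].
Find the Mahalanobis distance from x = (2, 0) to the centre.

Step 1 — centre the observation: (x - mu) = (0, -1).

Step 2 — invert Sigma. det(Sigma) = 18·12 - (-1)² = 215.
  Sigma^{-1} = (1/det) · [[d, -b], [-b, a]] = [[0.0558, 0.0047],
 [0.0047, 0.0837]].

Step 3 — form the quadratic (x - mu)^T · Sigma^{-1} · (x - mu):
  Sigma^{-1} · (x - mu) = (-0.0047, -0.0837).
  (x - mu)^T · [Sigma^{-1} · (x - mu)] = (0)·(-0.0047) + (-1)·(-0.0837) = 0.0837.

Step 4 — take square root: d = √(0.0837) ≈ 0.2893.

d(x, mu) = √(0.0837) ≈ 0.2893


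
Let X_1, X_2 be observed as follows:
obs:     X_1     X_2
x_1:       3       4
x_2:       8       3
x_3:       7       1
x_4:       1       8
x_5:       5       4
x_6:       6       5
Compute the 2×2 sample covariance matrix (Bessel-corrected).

Step 1 — column means:
  mean(X_1) = (3 + 8 + 7 + 1 + 5 + 6) / 6 = 30/6 = 5
  mean(X_2) = (4 + 3 + 1 + 8 + 4 + 5) / 6 = 25/6 = 4.1667

Step 2 — sample covariance S[i,j] = (1/(n-1)) · Σ_k (x_{k,i} - mean_i) · (x_{k,j} - mean_j), with n-1 = 5.
  S[X_1,X_1] = ((-2)·(-2) + (3)·(3) + (2)·(2) + (-4)·(-4) + (0)·(0) + (1)·(1)) / 5 = 34/5 = 6.8
  S[X_1,X_2] = ((-2)·(-0.1667) + (3)·(-1.1667) + (2)·(-3.1667) + (-4)·(3.8333) + (0)·(-0.1667) + (1)·(0.8333)) / 5 = -24/5 = -4.8
  S[X_2,X_2] = ((-0.1667)·(-0.1667) + (-1.1667)·(-1.1667) + (-3.1667)·(-3.1667) + (3.8333)·(3.8333) + (-0.1667)·(-0.1667) + (0.8333)·(0.8333)) / 5 = 26.8333/5 = 5.3667

S is symmetric (S[j,i] = S[i,j]). Assembling:

S = [[6.8, -4.8],
 [-4.8, 5.3667]]


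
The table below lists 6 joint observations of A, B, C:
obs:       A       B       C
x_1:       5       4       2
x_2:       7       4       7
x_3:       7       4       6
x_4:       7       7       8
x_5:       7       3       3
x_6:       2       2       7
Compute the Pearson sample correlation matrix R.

Step 1 — column means:
  mean(A) = (5 + 7 + 7 + 7 + 7 + 2) / 6 = 35/6 = 5.8333
  mean(B) = (4 + 4 + 4 + 7 + 3 + 2) / 6 = 24/6 = 4
  mean(C) = (2 + 7 + 6 + 8 + 3 + 7) / 6 = 33/6 = 5.5

Step 2 — sample variances and covariances s[i,j] = (1/(n-1)) · Σ_k (x_{k,i} - mean_i) · (x_{k,j} - mean_j), with n-1 = 5:
  s[A,A] = ((-0.8333)·(-0.8333) + (1.1667)·(1.1667) + (1.1667)·(1.1667) + (1.1667)·(1.1667) + (1.1667)·(1.1667) + (-3.8333)·(-3.8333)) / 5 = 20.8333/5 = 4.1667
  s[A,B] = ((-0.8333)·(0) + (1.1667)·(0) + (1.1667)·(0) + (1.1667)·(3) + (1.1667)·(-1) + (-3.8333)·(-2)) / 5 = 10/5 = 2
  s[A,C] = ((-0.8333)·(-3.5) + (1.1667)·(1.5) + (1.1667)·(0.5) + (1.1667)·(2.5) + (1.1667)·(-2.5) + (-3.8333)·(1.5)) / 5 = -0.5/5 = -0.1
  s[B,B] = ((0)·(0) + (0)·(0) + (0)·(0) + (3)·(3) + (-1)·(-1) + (-2)·(-2)) / 5 = 14/5 = 2.8
  s[B,C] = ((0)·(-3.5) + (0)·(1.5) + (0)·(0.5) + (3)·(2.5) + (-1)·(-2.5) + (-2)·(1.5)) / 5 = 7/5 = 1.4
  s[C,C] = ((-3.5)·(-3.5) + (1.5)·(1.5) + (0.5)·(0.5) + (2.5)·(2.5) + (-2.5)·(-2.5) + (1.5)·(1.5)) / 5 = 29.5/5 = 5.9
  Sample standard deviations s_i = √(s[i,i]):
  s(A) = √(4.1667) = 2.0412
  s(B) = √(2.8) = 1.6733
  s(C) = √(5.9) = 2.429

Step 3 — r_{ij} = s_{ij} / (s_i · s_j):
  r[A,A] = 1 (diagonal).
  r[A,B] = 2 / (2.0412 · 1.6733) = 2 / 3.4157 = 0.5855
  r[A,C] = -0.1 / (2.0412 · 2.429) = -0.1 / 4.9582 = -0.0202
  r[B,B] = 1 (diagonal).
  r[B,C] = 1.4 / (1.6733 · 2.429) = 1.4 / 4.0645 = 0.3444
  r[C,C] = 1 (diagonal).

R is symmetric with unit diagonal. Assembling:

R = [[1, 0.5855, -0.0202],
 [0.5855, 1, 0.3444],
 [-0.0202, 0.3444, 1]]


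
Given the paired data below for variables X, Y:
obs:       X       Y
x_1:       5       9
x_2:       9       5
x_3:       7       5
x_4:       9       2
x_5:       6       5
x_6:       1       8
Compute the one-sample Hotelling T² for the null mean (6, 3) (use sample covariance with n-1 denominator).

Step 1 — sample mean vector:
  mean(X) = (5 + 9 + 7 + 9 + 6 + 1) / 6 = 37/6 = 6.1667
  mean(Y) = (9 + 5 + 5 + 2 + 5 + 8) / 6 = 34/6 = 5.6667
  x̄ = (6.1667, 5.6667),  deviation x̄ - mu_0 = (6.1667, 5.6667) - (6, 3) = (0.1667, 2.6667).

Step 2 — sample covariance matrix, S[i,j] = (1/(n-1)) · Σ_k (x_{k,i} - mean_i) · (x_{k,j} - mean_j), divisor n-1 = 5:
  S[X,X] = ((-1.1667)·(-1.1667) + (2.8333)·(2.8333) + (0.8333)·(0.8333) + (2.8333)·(2.8333) + (-0.1667)·(-0.1667) + (-5.1667)·(-5.1667)) / 5 = 44.8333/5 = 8.9667
  S[X,Y] = ((-1.1667)·(3.3333) + (2.8333)·(-0.6667) + (0.8333)·(-0.6667) + (2.8333)·(-3.6667) + (-0.1667)·(-0.6667) + (-5.1667)·(2.3333)) / 5 = -28.6667/5 = -5.7333
  S[Y,Y] = ((3.3333)·(3.3333) + (-0.6667)·(-0.6667) + (-0.6667)·(-0.6667) + (-3.6667)·(-3.6667) + (-0.6667)·(-0.6667) + (2.3333)·(2.3333)) / 5 = 31.3333/5 = 6.2667
  S = [[8.9667, -5.7333],
 [-5.7333, 6.2667]].

Step 3 — invert S. det(S) = 8.9667·6.2667 - (-5.7333)² = 23.32.
  S^{-1} = (1/det) · [[d, -b], [-b, a]] = [[0.2687, 0.2459],
 [0.2459, 0.3845]].

Step 4 — quadratic form (x̄ - mu_0)^T · S^{-1} · (x̄ - mu_0):
  S^{-1} · (x̄ - mu_0) = (0.7004, 1.0663),
  (x̄ - mu_0)^T · [...] = (0.1667)·(0.7004) + (2.6667)·(1.0663) = 2.9603.

Step 5 — scale by n: T² = 6 · 2.9603 = 17.7616.

T² ≈ 17.7616


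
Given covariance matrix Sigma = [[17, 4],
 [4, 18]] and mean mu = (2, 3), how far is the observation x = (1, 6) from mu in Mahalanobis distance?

Step 1 — centre the observation: (x - mu) = (-1, 3).

Step 2 — invert Sigma. det(Sigma) = 17·18 - (4)² = 290.
  Sigma^{-1} = (1/det) · [[d, -b], [-b, a]] = [[0.0621, -0.0138],
 [-0.0138, 0.0586]].

Step 3 — form the quadratic (x - mu)^T · Sigma^{-1} · (x - mu):
  Sigma^{-1} · (x - mu) = (-0.1034, 0.1897).
  (x - mu)^T · [Sigma^{-1} · (x - mu)] = (-1)·(-0.1034) + (3)·(0.1897) = 0.6724.

Step 4 — take square root: d = √(0.6724) ≈ 0.82.

d(x, mu) = √(0.6724) ≈ 0.82


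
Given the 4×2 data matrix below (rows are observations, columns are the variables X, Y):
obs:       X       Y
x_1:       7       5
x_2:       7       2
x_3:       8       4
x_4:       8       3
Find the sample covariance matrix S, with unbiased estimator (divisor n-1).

Step 1 — column means:
  mean(X) = (7 + 7 + 8 + 8) / 4 = 30/4 = 7.5
  mean(Y) = (5 + 2 + 4 + 3) / 4 = 14/4 = 3.5

Step 2 — sample covariance S[i,j] = (1/(n-1)) · Σ_k (x_{k,i} - mean_i) · (x_{k,j} - mean_j), with n-1 = 3.
  S[X,X] = ((-0.5)·(-0.5) + (-0.5)·(-0.5) + (0.5)·(0.5) + (0.5)·(0.5)) / 3 = 1/3 = 0.3333
  S[X,Y] = ((-0.5)·(1.5) + (-0.5)·(-1.5) + (0.5)·(0.5) + (0.5)·(-0.5)) / 3 = 0/3 = 0
  S[Y,Y] = ((1.5)·(1.5) + (-1.5)·(-1.5) + (0.5)·(0.5) + (-0.5)·(-0.5)) / 3 = 5/3 = 1.6667

S is symmetric (S[j,i] = S[i,j]). Assembling:

S = [[0.3333, 0],
 [0, 1.6667]]


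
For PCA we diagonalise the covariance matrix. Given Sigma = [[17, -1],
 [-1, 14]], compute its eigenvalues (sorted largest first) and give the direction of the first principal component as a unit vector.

Step 1 — characteristic polynomial of 2×2 Sigma:
  det(Sigma - λI) = λ² - trace · λ + det = 0.
  trace = 17 + 14 = 31, det = 17·14 - (-1)² = 237.
Step 2 — discriminant:
  Δ = trace² - 4·det = 961 - 948 = 13.
Step 3 — eigenvalues:
  λ = (trace ± √Δ)/2 = (31 ± 3.6056)/2,
  λ_1 = 17.3028,  λ_2 = 13.6972.

Step 4 — unit eigenvector for λ_1: solve (Sigma - λ_1 I)v = 0. First row:
  (17 - 17.3028)·v_x + (-1)·v_y = 0, i.e. (-0.3028)·v_x + (-1)·v_y = 0,
  so v ∝ (b, λ_1 - a) = (-1, 0.3028); multiply by -1 so the first entry is positive: u = (1, -0.3028).
  ||u|| = √((1)² + (-0.3028)²) = √(1.0917) ≈ 1.0448,
  v_1 = u/||u|| ≈ (0.9571, -0.2898) (||v_1|| = 1).

λ_1 = 17.3028,  λ_2 = 13.6972;  v_1 ≈ (0.9571, -0.2898)


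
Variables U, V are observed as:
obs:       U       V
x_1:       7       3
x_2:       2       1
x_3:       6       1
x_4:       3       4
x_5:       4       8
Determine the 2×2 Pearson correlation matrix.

Step 1 — column means:
  mean(U) = (7 + 2 + 6 + 3 + 4) / 5 = 22/5 = 4.4
  mean(V) = (3 + 1 + 1 + 4 + 8) / 5 = 17/5 = 3.4

Step 2 — sample variances and covariances s[i,j] = (1/(n-1)) · Σ_k (x_{k,i} - mean_i) · (x_{k,j} - mean_j), with n-1 = 4:
  s[U,U] = ((2.6)·(2.6) + (-2.4)·(-2.4) + (1.6)·(1.6) + (-1.4)·(-1.4) + (-0.4)·(-0.4)) / 4 = 17.2/4 = 4.3
  s[U,V] = ((2.6)·(-0.4) + (-2.4)·(-2.4) + (1.6)·(-2.4) + (-1.4)·(0.6) + (-0.4)·(4.6)) / 4 = -1.8/4 = -0.45
  s[V,V] = ((-0.4)·(-0.4) + (-2.4)·(-2.4) + (-2.4)·(-2.4) + (0.6)·(0.6) + (4.6)·(4.6)) / 4 = 33.2/4 = 8.3
  Sample standard deviations s_i = √(s[i,i]):
  s(U) = √(4.3) = 2.0736
  s(V) = √(8.3) = 2.881

Step 3 — r_{ij} = s_{ij} / (s_i · s_j):
  r[U,U] = 1 (diagonal).
  r[U,V] = -0.45 / (2.0736 · 2.881) = -0.45 / 5.9741 = -0.0753
  r[V,V] = 1 (diagonal).

R is symmetric with unit diagonal. Assembling:

R = [[1, -0.0753],
 [-0.0753, 1]]


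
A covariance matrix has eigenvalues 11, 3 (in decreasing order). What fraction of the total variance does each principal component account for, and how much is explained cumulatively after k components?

Step 1 — total variance = trace(Sigma) = Σ λ_i = 11 + 3 = 14.

Step 2 — fraction explained by component i = λ_i / Σ λ:
  PC1: 11/14 = 0.7857
  PC2: 3/14 = 0.2143

Step 3 — cumulative fraction after k components = (λ_1 + ... + λ_k) / Σ λ:
  k = 1: 11/14 = 0.7857
  k = 2: (11 + 3)/14 = 14/14 = 1

Summary (fraction, with percent):

explained: PC1 0.7857 (78.57%), PC2 0.2143 (21.43%);  cumulative: 0.7857, 1


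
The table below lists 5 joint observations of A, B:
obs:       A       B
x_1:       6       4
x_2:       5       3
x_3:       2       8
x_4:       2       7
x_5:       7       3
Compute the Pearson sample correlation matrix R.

Step 1 — column means:
  mean(A) = (6 + 5 + 2 + 2 + 7) / 5 = 22/5 = 4.4
  mean(B) = (4 + 3 + 8 + 7 + 3) / 5 = 25/5 = 5

Step 2 — sample variances and covariances s[i,j] = (1/(n-1)) · Σ_k (x_{k,i} - mean_i) · (x_{k,j} - mean_j), with n-1 = 4:
  s[A,A] = ((1.6)·(1.6) + (0.6)·(0.6) + (-2.4)·(-2.4) + (-2.4)·(-2.4) + (2.6)·(2.6)) / 4 = 21.2/4 = 5.3
  s[A,B] = ((1.6)·(-1) + (0.6)·(-2) + (-2.4)·(3) + (-2.4)·(2) + (2.6)·(-2)) / 4 = -20/4 = -5
  s[B,B] = ((-1)·(-1) + (-2)·(-2) + (3)·(3) + (2)·(2) + (-2)·(-2)) / 4 = 22/4 = 5.5
  Sample standard deviations s_i = √(s[i,i]):
  s(A) = √(5.3) = 2.3022
  s(B) = √(5.5) = 2.3452

Step 3 — r_{ij} = s_{ij} / (s_i · s_j):
  r[A,A] = 1 (diagonal).
  r[A,B] = -5 / (2.3022 · 2.3452) = -5 / 5.3991 = -0.9261
  r[B,B] = 1 (diagonal).

R is symmetric with unit diagonal. Assembling:

R = [[1, -0.9261],
 [-0.9261, 1]]


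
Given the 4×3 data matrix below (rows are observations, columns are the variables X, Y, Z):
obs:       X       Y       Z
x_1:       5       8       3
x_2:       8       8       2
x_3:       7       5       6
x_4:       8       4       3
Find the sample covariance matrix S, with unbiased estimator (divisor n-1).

Step 1 — column means:
  mean(X) = (5 + 8 + 7 + 8) / 4 = 28/4 = 7
  mean(Y) = (8 + 8 + 5 + 4) / 4 = 25/4 = 6.25
  mean(Z) = (3 + 2 + 6 + 3) / 4 = 14/4 = 3.5

Step 2 — sample covariance S[i,j] = (1/(n-1)) · Σ_k (x_{k,i} - mean_i) · (x_{k,j} - mean_j), with n-1 = 3.
  S[X,X] = ((-2)·(-2) + (1)·(1) + (0)·(0) + (1)·(1)) / 3 = 6/3 = 2
  S[X,Y] = ((-2)·(1.75) + (1)·(1.75) + (0)·(-1.25) + (1)·(-2.25)) / 3 = -4/3 = -1.3333
  S[X,Z] = ((-2)·(-0.5) + (1)·(-1.5) + (0)·(2.5) + (1)·(-0.5)) / 3 = -1/3 = -0.3333
  S[Y,Y] = ((1.75)·(1.75) + (1.75)·(1.75) + (-1.25)·(-1.25) + (-2.25)·(-2.25)) / 3 = 12.75/3 = 4.25
  S[Y,Z] = ((1.75)·(-0.5) + (1.75)·(-1.5) + (-1.25)·(2.5) + (-2.25)·(-0.5)) / 3 = -5.5/3 = -1.8333
  S[Z,Z] = ((-0.5)·(-0.5) + (-1.5)·(-1.5) + (2.5)·(2.5) + (-0.5)·(-0.5)) / 3 = 9/3 = 3

S is symmetric (S[j,i] = S[i,j]). Assembling:

S = [[2, -1.3333, -0.3333],
 [-1.3333, 4.25, -1.8333],
 [-0.3333, -1.8333, 3]]


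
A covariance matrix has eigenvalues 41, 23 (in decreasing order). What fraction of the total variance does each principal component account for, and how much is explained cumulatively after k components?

Step 1 — total variance = trace(Sigma) = Σ λ_i = 41 + 23 = 64.

Step 2 — fraction explained by component i = λ_i / Σ λ:
  PC1: 41/64 = 0.6406
  PC2: 23/64 = 0.3594

Step 3 — cumulative fraction after k components = (λ_1 + ... + λ_k) / Σ λ:
  k = 1: 41/64 = 0.6406
  k = 2: (41 + 23)/64 = 64/64 = 1

Summary (fraction, with percent):

explained: PC1 0.6406 (64.06%), PC2 0.3594 (35.94%);  cumulative: 0.6406, 1


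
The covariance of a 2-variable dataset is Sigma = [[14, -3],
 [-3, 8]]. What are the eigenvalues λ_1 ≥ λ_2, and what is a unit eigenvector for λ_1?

Step 1 — characteristic polynomial of 2×2 Sigma:
  det(Sigma - λI) = λ² - trace · λ + det = 0.
  trace = 14 + 8 = 22, det = 14·8 - (-3)² = 103.
Step 2 — discriminant:
  Δ = trace² - 4·det = 484 - 412 = 72.
Step 3 — eigenvalues:
  λ = (trace ± √Δ)/2 = (22 ± 8.4853)/2,
  λ_1 = 15.2426,  λ_2 = 6.7574.

Step 4 — unit eigenvector for λ_1: solve (Sigma - λ_1 I)v = 0. First row:
  (14 - 15.2426)·v_x + (-3)·v_y = 0, i.e. (-1.2426)·v_x + (-3)·v_y = 0,
  so v ∝ (b, λ_1 - a) = (-3, 1.2426); multiply by -1 so the first entry is positive: u = (3, -1.2426).
  ||u|| = √((3)² + (-1.2426)²) = √(10.5442) ≈ 3.2472,
  v_1 = u/||u|| ≈ (0.9239, -0.3827) (||v_1|| = 1).

λ_1 = 15.2426,  λ_2 = 6.7574;  v_1 ≈ (0.9239, -0.3827)


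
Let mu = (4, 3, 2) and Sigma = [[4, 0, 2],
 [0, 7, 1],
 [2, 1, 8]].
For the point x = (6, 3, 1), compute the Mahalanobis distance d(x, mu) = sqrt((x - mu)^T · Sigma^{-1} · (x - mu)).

Step 1 — centre the observation: (x - mu) = (2, 0, -1).

Step 2 — invert Sigma (cofactor / det for 3×3, or solve directly):
  Sigma^{-1} = [[0.2865, 0.0104, -0.0729],
 [0.0104, 0.1458, -0.0208],
 [-0.0729, -0.0208, 0.1458]].

Step 3 — form the quadratic (x - mu)^T · Sigma^{-1} · (x - mu):
  Sigma^{-1} · (x - mu) = (0.6458, 0.0417, -0.2917).
  (x - mu)^T · [Sigma^{-1} · (x - mu)] = (2)·(0.6458) + (0)·(0.0417) + (-1)·(-0.2917) = 1.5833.

Step 4 — take square root: d = √(1.5833) ≈ 1.2583.

d(x, mu) = √(1.5833) ≈ 1.2583


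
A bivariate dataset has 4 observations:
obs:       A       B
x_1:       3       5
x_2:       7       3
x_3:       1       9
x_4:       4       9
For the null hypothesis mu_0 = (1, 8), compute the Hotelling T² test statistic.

Step 1 — sample mean vector:
  mean(A) = (3 + 7 + 1 + 4) / 4 = 15/4 = 3.75
  mean(B) = (5 + 3 + 9 + 9) / 4 = 26/4 = 6.5
  x̄ = (3.75, 6.5),  deviation x̄ - mu_0 = (3.75, 6.5) - (1, 8) = (2.75, -1.5).

Step 2 — sample covariance matrix, S[i,j] = (1/(n-1)) · Σ_k (x_{k,i} - mean_i) · (x_{k,j} - mean_j), divisor n-1 = 3:
  S[A,A] = ((-0.75)·(-0.75) + (3.25)·(3.25) + (-2.75)·(-2.75) + (0.25)·(0.25)) / 3 = 18.75/3 = 6.25
  S[A,B] = ((-0.75)·(-1.5) + (3.25)·(-3.5) + (-2.75)·(2.5) + (0.25)·(2.5)) / 3 = -16.5/3 = -5.5
  S[B,B] = ((-1.5)·(-1.5) + (-3.5)·(-3.5) + (2.5)·(2.5) + (2.5)·(2.5)) / 3 = 27/3 = 9
  S = [[6.25, -5.5],
 [-5.5, 9]].

Step 3 — invert S. det(S) = 6.25·9 - (-5.5)² = 26.
  S^{-1} = (1/det) · [[d, -b], [-b, a]] = [[0.3462, 0.2115],
 [0.2115, 0.2404]].

Step 4 — quadratic form (x̄ - mu_0)^T · S^{-1} · (x̄ - mu_0):
  S^{-1} · (x̄ - mu_0) = (0.6346, 0.2212),
  (x̄ - mu_0)^T · [...] = (2.75)·(0.6346) + (-1.5)·(0.2212) = 1.4135.

Step 5 — scale by n: T² = 4 · 1.4135 = 5.6538.

T² ≈ 5.6538


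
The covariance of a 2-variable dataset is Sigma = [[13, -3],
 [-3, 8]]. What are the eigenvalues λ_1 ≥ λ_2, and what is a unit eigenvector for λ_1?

Step 1 — characteristic polynomial of 2×2 Sigma:
  det(Sigma - λI) = λ² - trace · λ + det = 0.
  trace = 13 + 8 = 21, det = 13·8 - (-3)² = 95.
Step 2 — discriminant:
  Δ = trace² - 4·det = 441 - 380 = 61.
Step 3 — eigenvalues:
  λ = (trace ± √Δ)/2 = (21 ± 7.8102)/2,
  λ_1 = 14.4051,  λ_2 = 6.5949.

Step 4 — unit eigenvector for λ_1: solve (Sigma - λ_1 I)v = 0. First row:
  (13 - 14.4051)·v_x + (-3)·v_y = 0, i.e. (-1.4051)·v_x + (-3)·v_y = 0,
  so v ∝ (b, λ_1 - a) = (-3, 1.4051); multiply by -1 so the first entry is positive: u = (3, -1.4051).
  ||u|| = √((3)² + (-1.4051)²) = √(10.9744) ≈ 3.3128,
  v_1 = u/||u|| ≈ (0.9056, -0.4242) (||v_1|| = 1).

λ_1 = 14.4051,  λ_2 = 6.5949;  v_1 ≈ (0.9056, -0.4242)


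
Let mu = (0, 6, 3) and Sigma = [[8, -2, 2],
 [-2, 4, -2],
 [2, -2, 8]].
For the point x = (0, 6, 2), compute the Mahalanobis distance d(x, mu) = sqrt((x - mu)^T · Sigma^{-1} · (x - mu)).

Step 1 — centre the observation: (x - mu) = (0, 0, -1).

Step 2 — invert Sigma (cofactor / det for 3×3, or solve directly):
  Sigma^{-1} = [[0.1458, 0.0625, -0.0208],
 [0.0625, 0.3125, 0.0625],
 [-0.0208, 0.0625, 0.1458]].

Step 3 — form the quadratic (x - mu)^T · Sigma^{-1} · (x - mu):
  Sigma^{-1} · (x - mu) = (0.0208, -0.0625, -0.1458).
  (x - mu)^T · [Sigma^{-1} · (x - mu)] = (0)·(0.0208) + (0)·(-0.0625) + (-1)·(-0.1458) = 0.1458.

Step 4 — take square root: d = √(0.1458) ≈ 0.3819.

d(x, mu) = √(0.1458) ≈ 0.3819


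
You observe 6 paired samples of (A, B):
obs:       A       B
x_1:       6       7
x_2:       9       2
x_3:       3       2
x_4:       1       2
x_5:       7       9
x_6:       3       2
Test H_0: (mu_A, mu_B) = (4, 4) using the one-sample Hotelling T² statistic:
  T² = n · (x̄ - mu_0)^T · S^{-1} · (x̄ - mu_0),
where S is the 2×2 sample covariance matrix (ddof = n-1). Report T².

Step 1 — sample mean vector:
  mean(A) = (6 + 9 + 3 + 1 + 7 + 3) / 6 = 29/6 = 4.8333
  mean(B) = (7 + 2 + 2 + 2 + 9 + 2) / 6 = 24/6 = 4
  x̄ = (4.8333, 4),  deviation x̄ - mu_0 = (4.8333, 4) - (4, 4) = (0.8333, 0).

Step 2 — sample covariance matrix, S[i,j] = (1/(n-1)) · Σ_k (x_{k,i} - mean_i) · (x_{k,j} - mean_j), divisor n-1 = 5:
  S[A,A] = ((1.1667)·(1.1667) + (4.1667)·(4.1667) + (-1.8333)·(-1.8333) + (-3.8333)·(-3.8333) + (2.1667)·(2.1667) + (-1.8333)·(-1.8333)) / 5 = 44.8333/5 = 8.9667
  S[A,B] = ((1.1667)·(3) + (4.1667)·(-2) + (-1.8333)·(-2) + (-3.8333)·(-2) + (2.1667)·(5) + (-1.8333)·(-2)) / 5 = 21/5 = 4.2
  S[B,B] = ((3)·(3) + (-2)·(-2) + (-2)·(-2) + (-2)·(-2) + (5)·(5) + (-2)·(-2)) / 5 = 50/5 = 10
  S = [[8.9667, 4.2],
 [4.2, 10]].

Step 3 — invert S. det(S) = 8.9667·10 - (4.2)² = 72.0267.
  S^{-1} = (1/det) · [[d, -b], [-b, a]] = [[0.1388, -0.0583],
 [-0.0583, 0.1245]].

Step 4 — quadratic form (x̄ - mu_0)^T · S^{-1} · (x̄ - mu_0):
  S^{-1} · (x̄ - mu_0) = (0.1157, -0.0486),
  (x̄ - mu_0)^T · [...] = (0.8333)·(0.1157) + (0)·(-0.0486) = 0.0964.

Step 5 — scale by n: T² = 6 · 0.0964 = 0.5785.

T² ≈ 0.5785


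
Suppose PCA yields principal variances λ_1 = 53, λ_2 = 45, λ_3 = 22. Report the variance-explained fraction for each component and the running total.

Step 1 — total variance = trace(Sigma) = Σ λ_i = 53 + 45 + 22 = 120.

Step 2 — fraction explained by component i = λ_i / Σ λ:
  PC1: 53/120 = 0.4417
  PC2: 45/120 = 0.375
  PC3: 22/120 = 0.1833

Step 3 — cumulative fraction after k components = (λ_1 + ... + λ_k) / Σ λ:
  k = 1: 53/120 = 0.4417
  k = 2: (53 + 45)/120 = 98/120 = 0.8167
  k = 3: (53 + 45 + 22)/120 = 120/120 = 1

Summary (fraction, with percent):

explained: PC1 0.4417 (44.17%), PC2 0.375 (37.5%), PC3 0.1833 (18.33%);  cumulative: 0.4417, 0.8167, 1


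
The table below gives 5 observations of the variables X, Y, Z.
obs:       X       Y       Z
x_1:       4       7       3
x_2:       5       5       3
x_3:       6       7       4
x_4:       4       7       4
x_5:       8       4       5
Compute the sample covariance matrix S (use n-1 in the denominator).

Step 1 — column means:
  mean(X) = (4 + 5 + 6 + 4 + 8) / 5 = 27/5 = 5.4
  mean(Y) = (7 + 5 + 7 + 7 + 4) / 5 = 30/5 = 6
  mean(Z) = (3 + 3 + 4 + 4 + 5) / 5 = 19/5 = 3.8

Step 2 — sample covariance S[i,j] = (1/(n-1)) · Σ_k (x_{k,i} - mean_i) · (x_{k,j} - mean_j), with n-1 = 4.
  S[X,X] = ((-1.4)·(-1.4) + (-0.4)·(-0.4) + (0.6)·(0.6) + (-1.4)·(-1.4) + (2.6)·(2.6)) / 4 = 11.2/4 = 2.8
  S[X,Y] = ((-1.4)·(1) + (-0.4)·(-1) + (0.6)·(1) + (-1.4)·(1) + (2.6)·(-2)) / 4 = -7/4 = -1.75
  S[X,Z] = ((-1.4)·(-0.8) + (-0.4)·(-0.8) + (0.6)·(0.2) + (-1.4)·(0.2) + (2.6)·(1.2)) / 4 = 4.4/4 = 1.1
  S[Y,Y] = ((1)·(1) + (-1)·(-1) + (1)·(1) + (1)·(1) + (-2)·(-2)) / 4 = 8/4 = 2
  S[Y,Z] = ((1)·(-0.8) + (-1)·(-0.8) + (1)·(0.2) + (1)·(0.2) + (-2)·(1.2)) / 4 = -2/4 = -0.5
  S[Z,Z] = ((-0.8)·(-0.8) + (-0.8)·(-0.8) + (0.2)·(0.2) + (0.2)·(0.2) + (1.2)·(1.2)) / 4 = 2.8/4 = 0.7

S is symmetric (S[j,i] = S[i,j]). Assembling:

S = [[2.8, -1.75, 1.1],
 [-1.75, 2, -0.5],
 [1.1, -0.5, 0.7]]


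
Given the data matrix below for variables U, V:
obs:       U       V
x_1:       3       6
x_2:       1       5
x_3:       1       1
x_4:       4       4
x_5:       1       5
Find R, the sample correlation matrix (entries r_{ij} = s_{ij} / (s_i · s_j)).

Step 1 — column means:
  mean(U) = (3 + 1 + 1 + 4 + 1) / 5 = 10/5 = 2
  mean(V) = (6 + 5 + 1 + 4 + 5) / 5 = 21/5 = 4.2

Step 2 — sample variances and covariances s[i,j] = (1/(n-1)) · Σ_k (x_{k,i} - mean_i) · (x_{k,j} - mean_j), with n-1 = 4:
  s[U,U] = ((1)·(1) + (-1)·(-1) + (-1)·(-1) + (2)·(2) + (-1)·(-1)) / 4 = 8/4 = 2
  s[U,V] = ((1)·(1.8) + (-1)·(0.8) + (-1)·(-3.2) + (2)·(-0.2) + (-1)·(0.8)) / 4 = 3/4 = 0.75
  s[V,V] = ((1.8)·(1.8) + (0.8)·(0.8) + (-3.2)·(-3.2) + (-0.2)·(-0.2) + (0.8)·(0.8)) / 4 = 14.8/4 = 3.7
  Sample standard deviations s_i = √(s[i,i]):
  s(U) = √(2) = 1.4142
  s(V) = √(3.7) = 1.9235

Step 3 — r_{ij} = s_{ij} / (s_i · s_j):
  r[U,U] = 1 (diagonal).
  r[U,V] = 0.75 / (1.4142 · 1.9235) = 0.75 / 2.7203 = 0.2757
  r[V,V] = 1 (diagonal).

R is symmetric with unit diagonal. Assembling:

R = [[1, 0.2757],
 [0.2757, 1]]
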